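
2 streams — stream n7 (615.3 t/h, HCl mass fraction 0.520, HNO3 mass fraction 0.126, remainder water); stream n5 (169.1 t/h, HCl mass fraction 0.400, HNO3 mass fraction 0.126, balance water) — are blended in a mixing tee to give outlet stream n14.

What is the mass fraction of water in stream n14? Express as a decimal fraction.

Total flow out = 615.3 + 169.1 = 784.4 t/h.
water in = 615.3×0.354 + 169.1×0.474 = 297.97 t/h.
water mass fraction in n14 = 297.97/784.4 = 0.380.

0.380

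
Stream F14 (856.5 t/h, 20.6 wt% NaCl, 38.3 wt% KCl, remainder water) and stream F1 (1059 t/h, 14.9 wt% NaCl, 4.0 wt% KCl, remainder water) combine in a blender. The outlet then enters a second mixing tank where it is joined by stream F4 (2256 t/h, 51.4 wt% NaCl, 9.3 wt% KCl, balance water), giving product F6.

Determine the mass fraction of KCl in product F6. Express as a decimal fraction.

Overall, product flow = 4171.5 t/h.
KCl in = 856.5×0.383 + 1059×0.040 + 2256×0.093 = 580.21 t/h.
KCl fraction in F6 = 0.1391.

0.1391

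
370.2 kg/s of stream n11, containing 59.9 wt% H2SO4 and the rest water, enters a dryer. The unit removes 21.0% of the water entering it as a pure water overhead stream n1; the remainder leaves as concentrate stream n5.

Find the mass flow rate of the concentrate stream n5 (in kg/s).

water entering = 370.2×0.401 = 148.45 kg/s; overhead removed = 0.210×148.45 = 31.175 kg/s.
Concentrate = 370.2 − 31.175 = 339.03 kg/s.

339 kg/s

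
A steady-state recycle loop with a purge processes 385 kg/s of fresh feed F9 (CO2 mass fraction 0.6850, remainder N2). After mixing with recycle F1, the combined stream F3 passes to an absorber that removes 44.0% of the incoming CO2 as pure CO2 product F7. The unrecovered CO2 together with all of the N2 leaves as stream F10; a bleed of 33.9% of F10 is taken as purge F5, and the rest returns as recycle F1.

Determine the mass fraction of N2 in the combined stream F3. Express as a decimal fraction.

0.4607

N2 enters only via F9 and leaves only via the purge: 385×0.315 = 0.339×(N2 in F10), and the absorber passes all N2, so N2 in F3 = N2 in F10 = 357.74 kg/s.
CO2 in F3: m_A = 385×0.685 + (1−0.339)·(1−0.440)·m_A, so m_A = 263.73/0.6298 = 418.72 kg/s.
F3 = 418.72 + 357.74 = 776.46 kg/s.
N2 fraction in F3 = 357.74/776.46 = 0.4607.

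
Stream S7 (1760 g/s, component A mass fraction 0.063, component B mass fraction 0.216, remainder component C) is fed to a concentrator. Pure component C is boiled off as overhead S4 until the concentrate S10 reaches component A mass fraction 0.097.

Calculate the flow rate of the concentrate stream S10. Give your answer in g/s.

component A is conserved: 1760×0.063 = 110.88 g/s all reports to the concentrate.
Concentrate = 110.88/(target fraction) = 1143.1 g/s.

1143 g/s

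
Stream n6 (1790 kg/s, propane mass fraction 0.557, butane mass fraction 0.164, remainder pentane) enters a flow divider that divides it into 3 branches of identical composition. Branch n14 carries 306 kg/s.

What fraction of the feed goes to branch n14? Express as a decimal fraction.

Fraction to n14 = 306/1790 = 0.1709.

0.171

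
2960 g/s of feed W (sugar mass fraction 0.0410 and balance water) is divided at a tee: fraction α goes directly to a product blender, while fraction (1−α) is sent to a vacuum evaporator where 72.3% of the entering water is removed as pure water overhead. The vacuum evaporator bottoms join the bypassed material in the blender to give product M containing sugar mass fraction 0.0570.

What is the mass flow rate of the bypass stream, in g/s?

All 2960×0.041 = 121.36 g/s of sugar reaches M, so M = 121.36/0.057 = 2129.1 g/s and vapour = 830.88 g/s.
The evaporator receives (1−α)·2960 of feed at 0.959 water and removes 0.723 of that water:
0.723×0.959×(1−α)×2960 = 830.88
(1−α) = 830.88/2052.3 = 0.4048;  α = 0.5952.
Bypass flow = 0.5952×2960 = 1761.7 g/s.

1762 g/s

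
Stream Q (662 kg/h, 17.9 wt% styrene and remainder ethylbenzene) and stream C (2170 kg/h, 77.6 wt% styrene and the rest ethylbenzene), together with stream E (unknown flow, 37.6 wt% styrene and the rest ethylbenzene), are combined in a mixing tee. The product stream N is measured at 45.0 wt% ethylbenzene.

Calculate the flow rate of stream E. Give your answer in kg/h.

1407 kg/h

Let E be the unknown flow. Total out = 2832 + E.
ethylbenzene balance: 1029.6 + 0.624·E = 0.450·(2832 + E)
(0.624 − 0.450)·E = 0.450×2832 − 1029.6 = 244.82
E = 244.82 / 0.174 = 1407 kg/h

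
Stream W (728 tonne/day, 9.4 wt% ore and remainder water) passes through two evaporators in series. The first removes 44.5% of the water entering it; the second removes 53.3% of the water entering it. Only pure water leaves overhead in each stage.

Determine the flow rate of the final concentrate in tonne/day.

water in feed = 728×0.906 = 659.57 tonne/day.
After stage 1: water left = (1−0.445)×659.57 = 366.06; stream total = 434.49 tonne/day.
After stage 2: water left = (1−0.533)×366.06 = 170.95; final concentrate = 239.38 tonne/day.

239.4 tonne/day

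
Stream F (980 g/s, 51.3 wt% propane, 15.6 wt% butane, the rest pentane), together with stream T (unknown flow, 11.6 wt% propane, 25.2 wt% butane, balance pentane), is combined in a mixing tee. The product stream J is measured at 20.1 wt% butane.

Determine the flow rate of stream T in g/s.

864.7 g/s

Let T be the unknown flow. Total out = 980 + T.
butane balance: 152.88 + 0.252·T = 0.201·(980 + T)
(0.252 − 0.201)·T = 0.201×980 − 152.88 = 44.1
T = 44.1 / 0.051 = 864.71 g/s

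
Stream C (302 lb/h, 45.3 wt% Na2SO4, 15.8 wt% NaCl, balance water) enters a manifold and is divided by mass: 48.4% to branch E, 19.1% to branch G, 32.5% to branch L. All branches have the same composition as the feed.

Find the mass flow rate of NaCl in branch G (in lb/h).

9.114 lb/h

Branch G total = 0.191×302 = 57.682 lb/h.
NaCl in G = 0.158×57.682 = 9.1138 lb/h.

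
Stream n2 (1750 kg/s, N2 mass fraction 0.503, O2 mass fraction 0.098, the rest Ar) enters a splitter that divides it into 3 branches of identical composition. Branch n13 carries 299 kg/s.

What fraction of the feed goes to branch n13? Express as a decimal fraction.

0.171

Fraction to n13 = 299/1750 = 0.1709.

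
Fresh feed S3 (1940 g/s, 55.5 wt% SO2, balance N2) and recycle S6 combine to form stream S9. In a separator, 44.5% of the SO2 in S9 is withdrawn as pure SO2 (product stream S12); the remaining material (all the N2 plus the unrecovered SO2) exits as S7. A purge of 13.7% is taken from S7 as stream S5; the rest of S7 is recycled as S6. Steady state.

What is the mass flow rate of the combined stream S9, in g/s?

N2 enters only via S3 and leaves only via the purge: 1940×0.445 = 0.137×(N2 in S7), and the separator passes all N2, so N2 in S9 = N2 in S7 = 6301.5 g/s.
SO2 in S9: m_A = 1940×0.555 + (1−0.137)·(1−0.445)·m_A, so m_A = 1076.7/0.5210 = 2066.5 g/s.
S9 = 2066.5 + 6301.5 = 8367.9 g/s.

8368 g/s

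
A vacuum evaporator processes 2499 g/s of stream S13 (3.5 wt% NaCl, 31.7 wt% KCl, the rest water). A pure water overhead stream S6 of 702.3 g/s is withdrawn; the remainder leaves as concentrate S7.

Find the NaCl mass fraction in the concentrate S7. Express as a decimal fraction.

NaCl is not removed: 2499×0.035 = 87.465 g/s of NaCl enters S7.
Concentrate = 2499 − 702.3 = 1796.7 g/s.
Mass fraction = 87.465/1796.7 = 0.049.

0.049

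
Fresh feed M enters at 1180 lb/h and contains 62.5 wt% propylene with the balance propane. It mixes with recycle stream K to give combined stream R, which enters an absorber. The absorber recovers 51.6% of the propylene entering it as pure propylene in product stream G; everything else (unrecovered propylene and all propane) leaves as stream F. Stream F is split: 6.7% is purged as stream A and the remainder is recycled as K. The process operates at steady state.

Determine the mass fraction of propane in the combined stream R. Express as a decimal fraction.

propane enters only via M and leaves only via the purge: 1180×0.375 = 0.067×(propane in F), and the absorber passes all propane, so propane in R = propane in F = 6604.5 lb/h.
propylene in R: m_A = 1180×0.625 + (1−0.067)·(1−0.516)·m_A, so m_A = 737.5/0.5484 = 1344.8 lb/h.
R = 1344.8 + 6604.5 = 7949.2 lb/h.
propane fraction in R = 6604.5/7949.2 = 0.8308.

0.8308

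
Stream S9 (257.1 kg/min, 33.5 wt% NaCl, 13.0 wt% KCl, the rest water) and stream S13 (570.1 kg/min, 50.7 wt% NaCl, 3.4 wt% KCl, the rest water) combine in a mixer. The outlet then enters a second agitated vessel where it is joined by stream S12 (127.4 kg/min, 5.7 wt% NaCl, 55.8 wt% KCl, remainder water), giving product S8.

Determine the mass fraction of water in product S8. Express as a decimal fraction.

0.470

Overall, product flow = 954.6 kg/min.
water in = 257.1×0.535 + 570.1×0.459 + 127.4×0.385 = 448.27 kg/min.
water fraction in S8 = 0.470.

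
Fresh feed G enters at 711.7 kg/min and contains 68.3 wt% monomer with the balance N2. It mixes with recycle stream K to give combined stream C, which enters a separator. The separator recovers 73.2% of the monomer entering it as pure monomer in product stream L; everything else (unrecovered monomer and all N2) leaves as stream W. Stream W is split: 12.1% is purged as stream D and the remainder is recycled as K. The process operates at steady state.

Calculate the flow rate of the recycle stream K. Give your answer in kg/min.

1789 kg/min

N2 enters only via G and leaves only via the purge: 711.7×0.317 = 0.121×(N2 in W), and the separator passes all N2, so N2 in C = N2 in W = 1864.5 kg/min.
monomer in C: m_A = 711.7×0.683 + (1−0.121)·(1−0.732)·m_A, so m_A = 486.09/0.7644 = 635.89 kg/min.
W = (1−0.732)×635.89 + 1864.5 = 2035 kg/min.
Recycle K = (1−0.121)×2035 = 1788.7 kg/min.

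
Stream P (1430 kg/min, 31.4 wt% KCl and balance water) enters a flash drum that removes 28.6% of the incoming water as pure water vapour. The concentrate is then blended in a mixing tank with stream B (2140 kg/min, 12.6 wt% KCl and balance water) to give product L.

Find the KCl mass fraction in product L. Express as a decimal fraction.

Vapour removed = 0.286×0.686×1430 = 280.56 kg/min; concentrate = 1149.4 kg/min.
KCl reaching the mixer = 449.02 (from concentrate) + 2140×0.126 = 718.66 kg/min.
Product flow = 1149.4 + 2140 = 3289.4 kg/min; KCl fraction = 0.218.

0.218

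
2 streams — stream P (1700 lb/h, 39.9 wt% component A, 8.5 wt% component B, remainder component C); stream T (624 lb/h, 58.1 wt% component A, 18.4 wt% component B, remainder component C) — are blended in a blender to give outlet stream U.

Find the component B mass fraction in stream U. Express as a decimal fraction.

Total flow out = 1700 + 624 = 2324 lb/h.
component B in = 1700×0.085 + 624×0.184 = 259.32 lb/h.
component B mass fraction in U = 259.32/2324 = 0.112.

0.112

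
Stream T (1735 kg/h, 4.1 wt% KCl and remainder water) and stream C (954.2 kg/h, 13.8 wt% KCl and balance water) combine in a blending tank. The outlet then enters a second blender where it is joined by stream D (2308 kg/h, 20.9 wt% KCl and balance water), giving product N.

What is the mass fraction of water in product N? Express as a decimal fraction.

0.8629

Overall, product flow = 4997.2 kg/h.
water in = 1735×0.959 + 954.2×0.862 + 2308×0.791 = 4312 kg/h.
water fraction in N = 0.8629.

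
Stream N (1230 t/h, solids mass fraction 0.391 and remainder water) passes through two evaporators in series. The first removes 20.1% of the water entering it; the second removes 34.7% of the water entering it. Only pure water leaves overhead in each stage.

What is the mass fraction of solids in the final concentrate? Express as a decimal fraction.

0.552

water in feed = 1230×0.609 = 749.07 t/h.
After stage 1: water left = (1−0.201)×749.07 = 598.51; stream total = 1079.4 t/h.
After stage 2: water left = (1−0.347)×598.51 = 390.83; final concentrate = 871.76 t/h.
solids fraction = 480.93/871.76 = 0.552.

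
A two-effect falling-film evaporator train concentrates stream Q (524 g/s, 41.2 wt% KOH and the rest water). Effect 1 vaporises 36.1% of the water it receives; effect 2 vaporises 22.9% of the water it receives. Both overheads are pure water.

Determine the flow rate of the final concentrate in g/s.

367.7 g/s

water in feed = 524×0.588 = 308.11 g/s.
After stage 1: water left = (1−0.361)×308.11 = 196.88; stream total = 412.77 g/s.
After stage 2: water left = (1−0.229)×196.88 = 151.8; final concentrate = 367.69 g/s.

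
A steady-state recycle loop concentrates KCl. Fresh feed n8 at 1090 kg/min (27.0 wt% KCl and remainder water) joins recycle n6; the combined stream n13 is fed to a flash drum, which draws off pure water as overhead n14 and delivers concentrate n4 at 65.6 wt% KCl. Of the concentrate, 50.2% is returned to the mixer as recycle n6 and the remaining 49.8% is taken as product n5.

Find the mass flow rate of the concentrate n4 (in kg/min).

900.9 kg/min

Overall KCl balance (none leaves overhead): KCl in fresh feed = KCl in product, i.e. 1090×0.270 = (1−0.502)·n4·0.656.
n4 = 294.3/(0.656×0.498) = 900.86 kg/min.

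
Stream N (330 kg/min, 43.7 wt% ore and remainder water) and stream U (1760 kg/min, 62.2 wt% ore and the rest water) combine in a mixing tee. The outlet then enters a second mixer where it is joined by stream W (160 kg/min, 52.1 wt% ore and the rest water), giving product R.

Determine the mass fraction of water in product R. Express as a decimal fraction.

Overall, product flow = 2250 kg/min.
water in = 330×0.563 + 1760×0.378 + 160×0.479 = 927.71 kg/min.
water fraction in R = 0.412.

0.412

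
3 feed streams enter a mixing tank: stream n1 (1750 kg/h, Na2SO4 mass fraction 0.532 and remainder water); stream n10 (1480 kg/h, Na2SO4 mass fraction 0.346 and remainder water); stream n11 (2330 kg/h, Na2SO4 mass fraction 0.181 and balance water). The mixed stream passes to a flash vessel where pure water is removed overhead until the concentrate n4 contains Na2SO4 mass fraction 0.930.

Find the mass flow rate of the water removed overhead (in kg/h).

3555 kg/h

Na2SO4 entering = 1750×0.532 + 1480×0.346 + 2330×0.181 = 1864.8 kg/h.
All Na2SO4 reports to n4, so n4 = 1864.8/0.930 = 2005.2 kg/h.
Total feed = 5560 kg/h; overhead = 5560 − 2005.2 = 3554.8 kg/h.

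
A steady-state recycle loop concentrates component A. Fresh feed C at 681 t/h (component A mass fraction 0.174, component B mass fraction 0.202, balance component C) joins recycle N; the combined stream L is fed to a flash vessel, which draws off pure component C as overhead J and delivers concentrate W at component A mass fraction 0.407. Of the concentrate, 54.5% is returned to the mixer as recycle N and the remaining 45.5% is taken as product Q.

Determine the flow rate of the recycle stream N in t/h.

348.7 t/h

Overall component A balance (none leaves overhead): component A in fresh feed = component A in product, i.e. 681×0.174 = (1−0.545)·W·0.407.
W = 118.49/(0.407×0.455) = 639.87 t/h.
Recycle N = 0.545×639.87 = 348.73 t/h.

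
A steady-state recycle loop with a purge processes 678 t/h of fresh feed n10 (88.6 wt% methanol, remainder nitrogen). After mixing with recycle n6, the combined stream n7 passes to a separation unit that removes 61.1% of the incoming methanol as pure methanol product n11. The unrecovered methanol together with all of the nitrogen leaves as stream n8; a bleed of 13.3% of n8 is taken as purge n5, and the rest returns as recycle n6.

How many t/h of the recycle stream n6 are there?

809.5 t/h

nitrogen enters only via n10 and leaves only via the purge: 678×0.114 = 0.133×(nitrogen in n8), and the separation unit passes all nitrogen, so nitrogen in n7 = nitrogen in n8 = 581.14 t/h.
methanol in n7: m_A = 678×0.886 + (1−0.133)·(1−0.611)·m_A, so m_A = 600.71/0.6627 = 906.4 t/h.
n8 = (1−0.611)×906.4 + 581.14 = 933.73 t/h.
Recycle n6 = (1−0.133)×933.73 = 809.55 t/h.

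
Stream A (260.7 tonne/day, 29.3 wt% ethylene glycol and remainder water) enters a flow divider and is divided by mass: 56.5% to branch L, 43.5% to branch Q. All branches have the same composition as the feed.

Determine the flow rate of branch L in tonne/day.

Branch L flow = 0.565×260.7 = 147.3 tonne/day.

147.3 tonne/day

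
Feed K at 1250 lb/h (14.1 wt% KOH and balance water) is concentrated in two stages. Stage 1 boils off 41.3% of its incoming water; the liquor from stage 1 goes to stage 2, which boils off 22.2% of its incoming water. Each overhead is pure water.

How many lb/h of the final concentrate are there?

water in feed = 1250×0.859 = 1073.8 lb/h.
After stage 1: water left = (1−0.413)×1073.8 = 630.29; stream total = 806.54 lb/h.
After stage 2: water left = (1−0.222)×630.29 = 490.37; final concentrate = 666.62 lb/h.

666.6 lb/h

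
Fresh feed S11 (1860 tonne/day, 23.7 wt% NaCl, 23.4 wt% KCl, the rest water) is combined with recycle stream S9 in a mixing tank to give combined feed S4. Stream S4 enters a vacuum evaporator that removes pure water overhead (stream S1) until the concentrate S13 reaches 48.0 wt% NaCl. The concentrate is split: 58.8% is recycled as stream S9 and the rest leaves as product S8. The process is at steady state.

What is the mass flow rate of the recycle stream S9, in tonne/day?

Overall NaCl balance (none leaves overhead): NaCl in fresh feed = NaCl in product, i.e. 1860×0.237 = (1−0.588)·S13·0.480.
S13 = 440.82/(0.480×0.412) = 2229.1 tonne/day.
Recycle S9 = 0.588×2229.1 = 1310.7 tonne/day.

1311 tonne/day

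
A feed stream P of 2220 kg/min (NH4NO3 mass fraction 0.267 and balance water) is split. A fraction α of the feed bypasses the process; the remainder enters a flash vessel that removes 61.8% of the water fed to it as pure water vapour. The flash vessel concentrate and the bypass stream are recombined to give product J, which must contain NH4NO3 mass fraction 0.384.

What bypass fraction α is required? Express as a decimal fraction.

All 2220×0.267 = 592.74 kg/min of NH4NO3 reaches J, so J = 592.74/0.384 = 1543.6 kg/min and vapour = 676.41 kg/min.
The evaporator receives (1−α)·2220 of feed at 0.733 water and removes 0.618 of that water:
0.618×0.733×(1−α)×2220 = 676.41
(1−α) = 676.41/1005.6 = 0.6726;  α = 0.3274.

0.327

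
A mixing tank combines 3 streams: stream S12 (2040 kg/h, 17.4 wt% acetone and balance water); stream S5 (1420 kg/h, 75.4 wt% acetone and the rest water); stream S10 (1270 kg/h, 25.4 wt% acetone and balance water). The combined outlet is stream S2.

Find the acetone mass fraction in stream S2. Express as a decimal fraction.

0.3696

Total flow out = 2040 + 1420 + 1270 = 4730 kg/h.
acetone in = 2040×0.174 + 1420×0.754 + 1270×0.254 = 1748.2 kg/h.
acetone mass fraction in S2 = 1748.2/4730 = 0.3696.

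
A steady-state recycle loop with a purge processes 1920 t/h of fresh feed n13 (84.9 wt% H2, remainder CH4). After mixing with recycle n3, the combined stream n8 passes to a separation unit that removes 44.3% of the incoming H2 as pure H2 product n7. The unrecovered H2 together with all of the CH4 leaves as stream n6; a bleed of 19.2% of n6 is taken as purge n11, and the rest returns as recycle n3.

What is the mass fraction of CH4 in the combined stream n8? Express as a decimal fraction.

0.3375

CH4 enters only via n13 and leaves only via the purge: 1920×0.151 = 0.192×(CH4 in n6), and the separation unit passes all CH4, so CH4 in n8 = CH4 in n6 = 1510 t/h.
H2 in n8: m_A = 1920×0.849 + (1−0.192)·(1−0.443)·m_A, so m_A = 1630.1/0.5499 = 2964.1 t/h.
n8 = 2964.1 + 1510 = 4474.1 t/h.
CH4 fraction in n8 = 1510/4474.1 = 0.3375.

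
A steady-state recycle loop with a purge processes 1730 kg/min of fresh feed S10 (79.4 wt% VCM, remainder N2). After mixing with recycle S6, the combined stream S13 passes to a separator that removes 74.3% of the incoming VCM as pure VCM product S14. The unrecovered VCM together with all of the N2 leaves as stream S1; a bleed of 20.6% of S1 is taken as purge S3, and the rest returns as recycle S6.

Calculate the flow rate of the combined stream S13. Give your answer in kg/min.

3456 kg/min

N2 enters only via S10 and leaves only via the purge: 1730×0.206 = 0.206×(N2 in S1), and the separator passes all N2, so N2 in S13 = N2 in S1 = 1730 kg/min.
VCM in S13: m_A = 1730×0.794 + (1−0.206)·(1−0.743)·m_A, so m_A = 1373.6/0.7959 = 1725.8 kg/min.
S13 = 1725.8 + 1730 = 3455.8 kg/min.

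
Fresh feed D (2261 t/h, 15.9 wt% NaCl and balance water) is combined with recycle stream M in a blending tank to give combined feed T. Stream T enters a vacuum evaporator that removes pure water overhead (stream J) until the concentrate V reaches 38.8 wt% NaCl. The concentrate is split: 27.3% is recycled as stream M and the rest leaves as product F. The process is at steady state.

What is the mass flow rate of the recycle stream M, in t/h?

Overall NaCl balance (none leaves overhead): NaCl in fresh feed = NaCl in product, i.e. 2261×0.159 = (1−0.273)·V·0.388.
V = 359.5/(0.388×0.727) = 1274.5 t/h.
Recycle M = 0.273×1274.5 = 347.93 t/h.

347.9 t/h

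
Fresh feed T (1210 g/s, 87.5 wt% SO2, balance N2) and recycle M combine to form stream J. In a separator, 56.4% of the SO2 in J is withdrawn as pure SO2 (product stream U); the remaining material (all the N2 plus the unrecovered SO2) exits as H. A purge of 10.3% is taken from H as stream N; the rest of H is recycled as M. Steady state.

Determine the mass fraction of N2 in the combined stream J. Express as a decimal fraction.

0.458

N2 enters only via T and leaves only via the purge: 1210×0.125 = 0.103×(N2 in H), and the separator passes all N2, so N2 in J = N2 in H = 1468.4 g/s.
SO2 in J: m_A = 1210×0.875 + (1−0.103)·(1−0.564)·m_A, so m_A = 1058.8/0.6089 = 1738.8 g/s.
J = 1738.8 + 1468.4 = 3207.2 g/s.
N2 fraction in J = 1468.4/3207.2 = 0.458.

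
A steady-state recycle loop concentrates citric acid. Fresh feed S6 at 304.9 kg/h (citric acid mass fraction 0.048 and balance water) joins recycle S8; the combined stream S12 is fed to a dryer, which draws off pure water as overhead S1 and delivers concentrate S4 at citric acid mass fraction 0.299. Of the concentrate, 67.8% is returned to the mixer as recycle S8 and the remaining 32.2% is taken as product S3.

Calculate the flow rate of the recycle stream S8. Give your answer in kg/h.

Overall citric acid balance (none leaves overhead): citric acid in fresh feed = citric acid in product, i.e. 304.9×0.048 = (1−0.678)·S4·0.299.
S4 = 14.635/(0.299×0.322) = 152.01 kg/h.
Recycle S8 = 0.678×152.01 = 103.06 kg/h.

103.1 kg/h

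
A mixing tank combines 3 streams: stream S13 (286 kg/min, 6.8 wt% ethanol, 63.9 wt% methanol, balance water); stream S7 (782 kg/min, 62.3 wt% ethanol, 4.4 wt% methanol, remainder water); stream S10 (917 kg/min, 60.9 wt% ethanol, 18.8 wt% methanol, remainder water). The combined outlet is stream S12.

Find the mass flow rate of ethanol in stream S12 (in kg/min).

ethanol out = ethanol in = 286×0.068 + 782×0.623 + 917×0.609 = 1065.1 kg/min.

1065 kg/min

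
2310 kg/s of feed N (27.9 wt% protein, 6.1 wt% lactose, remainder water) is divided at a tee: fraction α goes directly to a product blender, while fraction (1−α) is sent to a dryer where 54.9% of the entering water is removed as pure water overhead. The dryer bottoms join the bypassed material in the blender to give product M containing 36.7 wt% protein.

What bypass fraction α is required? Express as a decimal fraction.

0.338

All 2310×0.279 = 644.49 kg/s of protein reaches M, so M = 644.49/0.367 = 1756.1 kg/s and vapour = 553.9 kg/s.
The evaporator receives (1−α)·2310 of feed at 0.660 water and removes 0.549 of that water:
0.549×0.660×(1−α)×2310 = 553.9
(1−α) = 553.9/837.01 = 0.6618;  α = 0.3382.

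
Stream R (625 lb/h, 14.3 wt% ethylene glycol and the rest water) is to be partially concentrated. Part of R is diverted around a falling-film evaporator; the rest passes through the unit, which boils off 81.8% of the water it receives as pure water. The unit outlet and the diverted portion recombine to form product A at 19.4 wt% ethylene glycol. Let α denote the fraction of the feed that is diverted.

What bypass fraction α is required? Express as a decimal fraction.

0.625

All 625×0.143 = 89.375 lb/h of ethylene glycol reaches A, so A = 89.375/0.194 = 460.7 lb/h and vapour = 164.3 lb/h.
The evaporator receives (1−α)·625 of feed at 0.857 water and removes 0.818 of that water:
0.818×0.857×(1−α)×625 = 164.3
(1−α) = 164.3/438.14 = 0.3750;  α = 0.6250.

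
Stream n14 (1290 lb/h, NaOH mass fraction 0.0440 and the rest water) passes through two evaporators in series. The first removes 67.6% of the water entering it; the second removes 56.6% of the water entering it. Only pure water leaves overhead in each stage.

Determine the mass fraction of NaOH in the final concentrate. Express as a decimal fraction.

0.2466

water in feed = 1290×0.956 = 1233.2 lb/h.
After stage 1: water left = (1−0.676)×1233.2 = 399.57; stream total = 456.33 lb/h.
After stage 2: water left = (1−0.566)×399.57 = 173.41; final concentrate = 230.17 lb/h.
NaOH fraction = 56.76/230.17 = 0.2466.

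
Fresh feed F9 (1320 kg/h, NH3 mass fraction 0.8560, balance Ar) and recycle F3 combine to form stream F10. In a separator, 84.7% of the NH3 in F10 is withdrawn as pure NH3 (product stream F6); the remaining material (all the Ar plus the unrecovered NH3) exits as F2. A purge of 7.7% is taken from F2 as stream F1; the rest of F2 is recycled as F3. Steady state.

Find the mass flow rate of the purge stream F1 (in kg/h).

205.6 kg/h

Ar enters only via F9 and leaves only via the purge: 1320×0.144 = 0.077×(Ar in F2), and the separator passes all Ar, so Ar in F10 = Ar in F2 = 2468.6 kg/h.
NH3 in F10: m_A = 1320×0.856 + (1−0.077)·(1−0.847)·m_A, so m_A = 1129.9/0.8588 = 1315.7 kg/h.
F2 = (1−0.847)×1315.7 + 2468.6 = 2669.9 kg/h.
Purge F1 = 0.077×2669.9 = 205.58 kg/h.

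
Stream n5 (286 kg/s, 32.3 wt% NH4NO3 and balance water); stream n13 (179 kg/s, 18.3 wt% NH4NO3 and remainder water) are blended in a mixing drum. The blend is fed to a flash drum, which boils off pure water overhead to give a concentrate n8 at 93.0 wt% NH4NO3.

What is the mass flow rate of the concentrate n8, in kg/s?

134.6 kg/s

NH4NO3 entering = 286×0.323 + 179×0.183 = 125.13 kg/s.
All NH4NO3 reports to n8, so n8 = 125.13/0.930 = 134.55 kg/s.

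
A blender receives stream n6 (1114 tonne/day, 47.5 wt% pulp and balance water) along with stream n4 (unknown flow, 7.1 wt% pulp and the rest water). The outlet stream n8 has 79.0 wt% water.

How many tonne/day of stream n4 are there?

2124 tonne/day

Let n4 be the unknown flow. Total out = 1114 + n4.
water balance: 584.85 + 0.929·n4 = 0.790·(1114 + n4)
(0.929 − 0.790)·n4 = 0.790×1114 − 584.85 = 295.21
n4 = 295.21 / 0.139 = 2123.8 tonne/day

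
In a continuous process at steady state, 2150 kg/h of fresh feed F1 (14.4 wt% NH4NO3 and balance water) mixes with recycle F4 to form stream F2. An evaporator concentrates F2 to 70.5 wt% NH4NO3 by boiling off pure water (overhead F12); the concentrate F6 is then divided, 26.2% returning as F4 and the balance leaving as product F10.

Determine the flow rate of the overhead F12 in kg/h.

1711 kg/h

Overall NH4NO3 balance (none leaves overhead): NH4NO3 in fresh feed = NH4NO3 in product, i.e. 2150×0.144 = (1−0.262)·F6·0.705.
F6 = 309.6/(0.705×0.738) = 595.05 kg/h.
Recycle F4 = 0.262×595.05 = 155.9 kg/h.
Combined feed F2 = 2150 + 155.9 = 2305.9 kg/h.
Overhead F12 = F2 − F6 = 2305.9 − 595.05 = 1710.9 kg/h.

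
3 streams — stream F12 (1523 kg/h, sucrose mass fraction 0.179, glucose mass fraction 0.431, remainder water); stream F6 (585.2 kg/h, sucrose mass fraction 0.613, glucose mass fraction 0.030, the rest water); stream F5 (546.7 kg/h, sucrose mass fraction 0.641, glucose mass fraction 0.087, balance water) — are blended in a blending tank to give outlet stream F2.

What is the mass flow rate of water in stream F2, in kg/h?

water out = water in = 1523×0.390 + 585.2×0.357 + 546.7×0.272 = 951.59 kg/h.

951.6 kg/h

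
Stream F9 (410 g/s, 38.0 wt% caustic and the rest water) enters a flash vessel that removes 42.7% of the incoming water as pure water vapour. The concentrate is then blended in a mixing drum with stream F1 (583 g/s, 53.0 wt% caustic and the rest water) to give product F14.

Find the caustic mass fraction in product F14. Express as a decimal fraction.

Vapour removed = 0.427×0.620×410 = 108.54 g/s; concentrate = 301.46 g/s.
caustic reaching the mixer = 155.8 (from concentrate) + 583×0.530 = 464.79 g/s.
Product flow = 301.46 + 583 = 884.46 g/s; caustic fraction = 0.5255.

0.5255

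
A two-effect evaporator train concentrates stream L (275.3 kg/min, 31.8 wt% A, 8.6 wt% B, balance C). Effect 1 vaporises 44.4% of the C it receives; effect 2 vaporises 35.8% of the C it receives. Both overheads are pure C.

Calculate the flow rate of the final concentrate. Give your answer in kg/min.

C in feed = 275.3×0.596 = 164.08 kg/min.
After stage 1: C left = (1−0.444)×164.08 = 91.228; stream total = 202.45 kg/min.
After stage 2: C left = (1−0.358)×91.228 = 58.568; final concentrate = 169.79 kg/min.

169.8 kg/min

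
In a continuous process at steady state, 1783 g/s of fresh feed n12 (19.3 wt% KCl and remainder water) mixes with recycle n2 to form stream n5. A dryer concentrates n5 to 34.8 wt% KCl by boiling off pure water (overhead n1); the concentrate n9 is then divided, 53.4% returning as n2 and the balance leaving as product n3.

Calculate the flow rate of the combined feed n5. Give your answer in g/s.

2916 g/s

Overall KCl balance (none leaves overhead): KCl in fresh feed = KCl in product, i.e. 1783×0.193 = (1−0.534)·n9·0.348.
n9 = 344.12/(0.348×0.466) = 2122 g/s.
Recycle n2 = 0.534×2122 = 1133.1 g/s.
Combined feed n5 = 1783 + 1133.1 = 2916.1 g/s.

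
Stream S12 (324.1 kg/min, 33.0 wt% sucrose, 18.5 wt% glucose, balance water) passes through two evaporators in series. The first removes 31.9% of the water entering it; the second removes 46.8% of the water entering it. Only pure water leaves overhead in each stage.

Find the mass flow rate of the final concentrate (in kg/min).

water in feed = 324.1×0.485 = 157.19 kg/min.
After stage 1: water left = (1−0.319)×157.19 = 107.05; stream total = 273.96 kg/min.
After stage 2: water left = (1−0.468)×107.05 = 56.948; final concentrate = 223.86 kg/min.

223.9 kg/min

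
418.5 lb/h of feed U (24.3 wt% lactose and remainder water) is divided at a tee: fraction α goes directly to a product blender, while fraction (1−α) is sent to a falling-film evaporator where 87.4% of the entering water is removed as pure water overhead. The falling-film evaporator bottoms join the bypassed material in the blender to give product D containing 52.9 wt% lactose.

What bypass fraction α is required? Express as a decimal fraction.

All 418.5×0.243 = 101.7 lb/h of lactose reaches D, so D = 101.7/0.529 = 192.24 lb/h and vapour = 226.26 lb/h.
The evaporator receives (1−α)·418.5 of feed at 0.757 water and removes 0.874 of that water:
0.874×0.757×(1−α)×418.5 = 226.26
(1−α) = 226.26/276.89 = 0.8172;  α = 0.1828.

0.183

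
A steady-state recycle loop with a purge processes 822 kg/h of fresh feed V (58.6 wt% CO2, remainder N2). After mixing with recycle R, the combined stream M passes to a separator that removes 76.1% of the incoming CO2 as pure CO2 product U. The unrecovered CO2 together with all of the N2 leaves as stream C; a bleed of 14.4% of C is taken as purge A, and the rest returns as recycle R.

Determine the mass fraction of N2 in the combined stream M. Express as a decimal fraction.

N2 enters only via V and leaves only via the purge: 822×0.414 = 0.144×(N2 in C), and the separator passes all N2, so N2 in M = N2 in C = 2363.2 kg/h.
CO2 in M: m_A = 822×0.586 + (1−0.144)·(1−0.761)·m_A, so m_A = 481.69/0.7954 = 605.59 kg/h.
M = 605.59 + 2363.2 = 2968.8 kg/h.
N2 fraction in M = 2363.2/2968.8 = 0.796.

0.796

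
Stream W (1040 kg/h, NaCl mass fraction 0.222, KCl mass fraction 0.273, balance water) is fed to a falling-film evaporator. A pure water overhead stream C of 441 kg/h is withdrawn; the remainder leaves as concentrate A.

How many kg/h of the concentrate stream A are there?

599 kg/h

Concentrate = 1040 − 441 = 599 kg/h.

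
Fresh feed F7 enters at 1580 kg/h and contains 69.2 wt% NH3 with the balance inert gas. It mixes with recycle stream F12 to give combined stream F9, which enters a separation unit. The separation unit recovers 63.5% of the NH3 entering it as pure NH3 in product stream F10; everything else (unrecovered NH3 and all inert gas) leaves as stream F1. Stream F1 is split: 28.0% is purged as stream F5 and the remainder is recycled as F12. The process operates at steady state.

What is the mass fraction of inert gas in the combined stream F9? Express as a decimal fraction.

0.540

inert gas enters only via F7 and leaves only via the purge: 1580×0.308 = 0.280×(inert gas in F1), and the separation unit passes all inert gas, so inert gas in F9 = inert gas in F1 = 1738 kg/h.
NH3 in F9: m_A = 1580×0.692 + (1−0.280)·(1−0.635)·m_A, so m_A = 1093.4/0.7372 = 1483.1 kg/h.
F9 = 1483.1 + 1738 = 3221.1 kg/h.
inert gas fraction in F9 = 1738/3221.1 = 0.540.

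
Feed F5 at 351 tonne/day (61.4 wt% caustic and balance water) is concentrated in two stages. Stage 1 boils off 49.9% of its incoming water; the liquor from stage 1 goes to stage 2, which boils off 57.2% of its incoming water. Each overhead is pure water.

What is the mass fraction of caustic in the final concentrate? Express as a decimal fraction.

0.8812

water in feed = 351×0.386 = 135.49 tonne/day.
After stage 1: water left = (1−0.499)×135.49 = 67.878; stream total = 283.39 tonne/day.
After stage 2: water left = (1−0.572)×67.878 = 29.052; final concentrate = 244.57 tonne/day.
caustic fraction = 215.51/244.57 = 0.8812.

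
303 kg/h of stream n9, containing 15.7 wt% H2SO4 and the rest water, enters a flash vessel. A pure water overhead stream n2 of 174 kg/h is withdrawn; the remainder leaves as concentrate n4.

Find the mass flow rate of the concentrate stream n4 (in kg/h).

129 kg/h

Concentrate = 303 − 174 = 129 kg/h.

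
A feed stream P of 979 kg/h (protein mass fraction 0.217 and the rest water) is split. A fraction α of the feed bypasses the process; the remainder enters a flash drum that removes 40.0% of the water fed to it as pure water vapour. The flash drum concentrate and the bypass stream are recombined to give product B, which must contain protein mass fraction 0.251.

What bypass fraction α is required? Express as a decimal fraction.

0.568

All 979×0.217 = 212.44 kg/h of protein reaches B, so B = 212.44/0.251 = 846.39 kg/h and vapour = 132.61 kg/h.
The evaporator receives (1−α)·979 of feed at 0.783 water and removes 0.400 of that water:
0.400×0.783×(1−α)×979 = 132.61
(1−α) = 132.61/306.62 = 0.4325;  α = 0.5675.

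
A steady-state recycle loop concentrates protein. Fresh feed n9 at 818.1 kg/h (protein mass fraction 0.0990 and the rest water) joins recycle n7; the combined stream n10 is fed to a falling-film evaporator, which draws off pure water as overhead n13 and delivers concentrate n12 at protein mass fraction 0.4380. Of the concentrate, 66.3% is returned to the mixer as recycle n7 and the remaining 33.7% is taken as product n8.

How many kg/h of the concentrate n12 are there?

548.7 kg/h

Overall protein balance (none leaves overhead): protein in fresh feed = protein in product, i.e. 818.1×0.099 = (1−0.663)·n12·0.438.
n12 = 80.992/(0.438×0.337) = 548.7 kg/h.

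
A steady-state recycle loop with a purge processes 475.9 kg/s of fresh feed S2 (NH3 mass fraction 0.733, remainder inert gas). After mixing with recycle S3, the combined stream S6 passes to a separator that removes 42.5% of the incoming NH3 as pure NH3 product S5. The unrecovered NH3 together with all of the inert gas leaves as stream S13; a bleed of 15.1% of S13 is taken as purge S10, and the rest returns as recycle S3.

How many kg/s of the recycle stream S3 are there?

1047 kg/s

inert gas enters only via S2 and leaves only via the purge: 475.9×0.267 = 0.151×(inert gas in S13), and the separator passes all inert gas, so inert gas in S6 = inert gas in S13 = 841.49 kg/s.
NH3 in S6: m_A = 475.9×0.733 + (1−0.151)·(1−0.425)·m_A, so m_A = 348.83/0.5118 = 681.55 kg/s.
S13 = (1−0.425)×681.55 + 841.49 = 1233.4 kg/s.
Recycle S3 = (1−0.151)×1233.4 = 1047.1 kg/s.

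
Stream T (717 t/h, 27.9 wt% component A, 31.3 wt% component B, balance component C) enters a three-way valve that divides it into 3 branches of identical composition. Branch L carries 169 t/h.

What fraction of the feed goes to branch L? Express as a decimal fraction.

Fraction to L = 169/717 = 0.2357.

0.236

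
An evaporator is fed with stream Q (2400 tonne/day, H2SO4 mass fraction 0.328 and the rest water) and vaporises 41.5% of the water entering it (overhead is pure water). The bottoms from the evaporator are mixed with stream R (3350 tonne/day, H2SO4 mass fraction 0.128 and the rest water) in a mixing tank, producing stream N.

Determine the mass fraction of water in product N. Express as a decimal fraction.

Vapour removed = 0.415×0.672×2400 = 669.31 tonne/day; concentrate = 1730.7 tonne/day.
water reaching the mixer = 943.49 (from concentrate) + 3350×0.872 = 3864.7 tonne/day.
Product flow = 1730.7 + 3350 = 5080.7 tonne/day; water fraction = 0.761.

0.761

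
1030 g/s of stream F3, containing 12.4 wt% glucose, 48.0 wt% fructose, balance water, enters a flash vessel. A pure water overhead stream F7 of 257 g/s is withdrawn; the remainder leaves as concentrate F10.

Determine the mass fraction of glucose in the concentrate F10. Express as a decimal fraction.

0.165

glucose is not removed: 1030×0.124 = 127.72 g/s of glucose enters F10.
Concentrate = 1030 − 257 = 773 g/s.
Mass fraction = 127.72/773 = 0.165.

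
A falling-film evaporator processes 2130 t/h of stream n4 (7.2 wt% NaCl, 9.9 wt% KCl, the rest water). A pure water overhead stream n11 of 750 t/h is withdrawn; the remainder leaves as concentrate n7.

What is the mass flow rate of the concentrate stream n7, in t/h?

Concentrate = 2130 − 750 = 1380 t/h.

1380 t/h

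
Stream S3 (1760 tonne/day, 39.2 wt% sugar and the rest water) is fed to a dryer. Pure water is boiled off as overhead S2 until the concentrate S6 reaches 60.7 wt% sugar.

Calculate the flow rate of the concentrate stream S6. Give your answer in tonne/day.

1137 tonne/day

sugar is conserved: 1760×0.392 = 689.92 tonne/day all reports to the concentrate.
Concentrate = 689.92/(target fraction) = 1136.6 tonne/day.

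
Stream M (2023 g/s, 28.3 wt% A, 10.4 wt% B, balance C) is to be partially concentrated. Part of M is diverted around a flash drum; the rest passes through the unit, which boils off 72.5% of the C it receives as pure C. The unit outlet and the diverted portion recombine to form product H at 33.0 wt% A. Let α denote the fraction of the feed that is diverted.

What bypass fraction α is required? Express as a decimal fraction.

0.680

All 2023×0.283 = 572.51 g/s of A reaches H, so H = 572.51/0.330 = 1734.9 g/s and vapour = 288.12 g/s.
The evaporator receives (1−α)·2023 of feed at 0.613 C and removes 0.725 of that C:
0.725×0.613×(1−α)×2023 = 288.12
(1−α) = 288.12/899.07 = 0.3205;  α = 0.6795.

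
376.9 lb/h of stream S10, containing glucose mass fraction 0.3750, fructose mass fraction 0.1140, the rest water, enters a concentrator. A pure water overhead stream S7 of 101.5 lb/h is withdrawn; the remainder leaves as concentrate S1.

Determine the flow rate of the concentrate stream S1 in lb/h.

Concentrate = 376.9 − 101.5 = 275.4 lb/h.

275.4 lb/h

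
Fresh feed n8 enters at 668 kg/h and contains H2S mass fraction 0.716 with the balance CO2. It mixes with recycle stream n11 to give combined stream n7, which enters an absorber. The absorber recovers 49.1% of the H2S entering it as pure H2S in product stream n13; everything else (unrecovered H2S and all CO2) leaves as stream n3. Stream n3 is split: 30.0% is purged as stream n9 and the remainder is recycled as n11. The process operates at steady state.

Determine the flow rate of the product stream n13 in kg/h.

364.8 kg/h

H2S in n7: m_A = 668×0.716 + (1−0.300)·(1−0.491)·m_A, so m_A = 478.29/0.6437 = 743.03 kg/h.
Product n13 = 0.491×743.03 = 364.83 kg/h.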